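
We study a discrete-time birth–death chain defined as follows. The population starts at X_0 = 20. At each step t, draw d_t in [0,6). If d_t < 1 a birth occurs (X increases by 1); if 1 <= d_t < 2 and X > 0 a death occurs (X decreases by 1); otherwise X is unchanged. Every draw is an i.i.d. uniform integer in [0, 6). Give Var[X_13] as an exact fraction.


13/3

X can drop by at most 1 per step and X_0 = 20 > T = 13, so X_t >= 20 − t >= 7 > 0 for every t <= 13: the floor at 0 (the 'and X > 0' condition) never binds. Hence X_13 = X_0 + Σ_{t<13} Y_t with i.i.d. increments Y_t = y(d_t) ∈ {+1, −1, 0}.
Outcome values over d=0..5: [1, -1, 0, 0, 0, 0]
Σy = 0, Σy² = 2, M = 6
μ = 0/6 = 0,  σ² = 2/6 − (0)² = 1/3
Independent increments: Var[X_13] = 13·σ² = 13·(1/3) = 13/3


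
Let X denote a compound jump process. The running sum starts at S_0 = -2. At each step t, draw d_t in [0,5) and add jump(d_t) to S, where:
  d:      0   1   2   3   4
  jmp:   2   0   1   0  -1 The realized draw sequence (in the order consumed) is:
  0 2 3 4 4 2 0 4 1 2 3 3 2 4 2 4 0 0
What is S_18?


6

t=0: S=-2, d=0, jump=2, S_1=0
t=1: S=0, d=2, jump=1, S_2=1
t=2: S=1, d=3, jump=0, S_3=1
t=3: S=1, d=4, jump=-1, S_4=0
t=4: S=0, d=4, jump=-1, S_5=-1
t=5: S=-1, d=2, jump=1, S_6=0
t=6: S=0, d=0, jump=2, S_7=2
t=7: S=2, d=4, jump=-1, S_8=1
t=8: S=1, d=1, jump=0, S_9=1
t=9: S=1, d=2, jump=1, S_10=2
t=10: S=2, d=3, jump=0, S_11=2
t=11: S=2, d=3, jump=0, S_12=2
t=12: S=2, d=2, jump=1, S_13=3
t=13: S=3, d=4, jump=-1, S_14=2
t=14: S=2, d=2, jump=1, S_15=3
t=15: S=3, d=4, jump=-1, S_16=2
t=16: S=2, d=0, jump=2, S_17=4
t=17: S=4, d=0, jump=2, S_18=6


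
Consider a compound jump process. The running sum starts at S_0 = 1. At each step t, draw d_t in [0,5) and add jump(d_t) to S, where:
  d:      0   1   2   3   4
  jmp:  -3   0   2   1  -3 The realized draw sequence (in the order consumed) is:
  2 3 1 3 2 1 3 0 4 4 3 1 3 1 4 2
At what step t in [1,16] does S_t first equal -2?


15

t=0: S=1, d=2, jump=2, S_1=3
t=1: S=3, d=3, jump=1, S_2=4
t=2: S=4, d=1, jump=0, S_3=4
t=3: S=4, d=3, jump=1, S_4=5
t=4: S=5, d=2, jump=2, S_5=7
t=5: S=7, d=1, jump=0, S_6=7
t=6: S=7, d=3, jump=1, S_7=8
t=7: S=8, d=0, jump=-3, S_8=5
t=8: S=5, d=4, jump=-3, S_9=2
t=9: S=2, d=4, jump=-3, S_10=-1
t=10: S=-1, d=3, jump=1, S_11=0
t=11: S=0, d=1, jump=0, S_12=0
t=12: S=0, d=3, jump=1, S_13=1
t=13: S=1, d=1, jump=0, S_14=1
t=14: S=1, d=4, jump=-3, S_15=-2
t=15: S=-2, d=2, jump=2, S_16=0


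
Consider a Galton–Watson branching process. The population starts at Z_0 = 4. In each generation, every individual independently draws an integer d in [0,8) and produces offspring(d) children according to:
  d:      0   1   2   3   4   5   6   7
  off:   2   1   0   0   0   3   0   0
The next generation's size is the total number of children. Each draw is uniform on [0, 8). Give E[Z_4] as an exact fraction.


Outcome values over d=0..7: [2, 1, 0, 0, 0, 3, 0, 0]
Σy = 6, Σy² = 14, M = 8
μ = 6/8 = 3/4,  σ² = 14/8 − (3/4)² = 19/16
E[Z_0] = 4
E[Z_1] = 3/4·E[Z_0] = 3
E[Z_2] = 3/4·E[Z_1] = 9/4
E[Z_3] = 3/4·E[Z_2] = 27/16
E[Z_4] = 3/4·E[Z_3] = 81/64

81/64


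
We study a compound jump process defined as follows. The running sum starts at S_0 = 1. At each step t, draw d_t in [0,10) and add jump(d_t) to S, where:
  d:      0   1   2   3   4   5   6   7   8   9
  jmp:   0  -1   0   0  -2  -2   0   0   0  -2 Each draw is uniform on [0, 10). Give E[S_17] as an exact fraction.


-109/10

Outcome values over d=0..9: [0, -1, 0, 0, -2, -2, 0, 0, 0, -2]
Σy = -7, Σy² = 13, M = 10
μ = -7/10 = -7/10,  σ² = 13/10 − (-7/10)² = 81/100
E[S_17] = 1 + 17·(-7/10) = -109/10


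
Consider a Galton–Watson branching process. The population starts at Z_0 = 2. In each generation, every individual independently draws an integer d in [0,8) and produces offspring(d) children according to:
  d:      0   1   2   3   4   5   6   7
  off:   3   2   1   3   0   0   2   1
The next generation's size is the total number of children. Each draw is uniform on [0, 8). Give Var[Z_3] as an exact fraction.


855/32

Outcome values over d=0..7: [3, 2, 1, 3, 0, 0, 2, 1]
Σy = 12, Σy² = 28, M = 8
μ = 12/8 = 3/2,  σ² = 28/8 − (3/2)² = 5/4
V_0 = 0, E_0 = 2
V_1 = 5/4·E_0 + (3/2)²·V_0 = 5/2;  E_1 = 3
V_2 = 5/4·E_1 + (3/2)²·V_1 = 75/8;  E_2 = 9/2
V_3 = 5/4·E_2 + (3/2)²·V_2 = 855/32;  E_3 = 27/4


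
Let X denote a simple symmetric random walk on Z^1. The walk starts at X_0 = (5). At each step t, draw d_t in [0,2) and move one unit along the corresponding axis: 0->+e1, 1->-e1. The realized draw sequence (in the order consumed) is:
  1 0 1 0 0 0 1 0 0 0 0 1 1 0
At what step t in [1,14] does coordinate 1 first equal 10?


t=0: X=(5), d=1 → -e1, X_1=(4)
t=1: X=(4), d=0 → +e1, X_2=(5)
t=2: X=(5), d=1 → -e1, X_3=(4)
t=3: X=(4), d=0 → +e1, X_4=(5)
t=4: X=(5), d=0 → +e1, X_5=(6)
t=5: X=(6), d=0 → +e1, X_6=(7)
t=6: X=(7), d=1 → -e1, X_7=(6)
t=7: X=(6), d=0 → +e1, X_8=(7)
t=8: X=(7), d=0 → +e1, X_9=(8)
t=9: X=(8), d=0 → +e1, X_10=(9)
t=10: X=(9), d=0 → +e1, X_11=(10)
t=11: X=(10), d=1 → -e1, X_12=(9)
t=12: X=(9), d=1 → -e1, X_13=(8)
t=13: X=(8), d=0 → +e1, X_14=(9)

11


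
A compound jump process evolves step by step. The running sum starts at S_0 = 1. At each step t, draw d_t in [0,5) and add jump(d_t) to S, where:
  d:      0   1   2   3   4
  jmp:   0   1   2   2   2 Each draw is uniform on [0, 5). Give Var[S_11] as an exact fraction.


Outcome values over d=0..4: [0, 1, 2, 2, 2]
Σy = 7, Σy² = 13, M = 5
μ = 7/5 = 7/5,  σ² = 13/5 − (7/5)² = 16/25
Independent increments: Var[S_11] = 11·σ² = 11·(16/25) = 176/25

176/25


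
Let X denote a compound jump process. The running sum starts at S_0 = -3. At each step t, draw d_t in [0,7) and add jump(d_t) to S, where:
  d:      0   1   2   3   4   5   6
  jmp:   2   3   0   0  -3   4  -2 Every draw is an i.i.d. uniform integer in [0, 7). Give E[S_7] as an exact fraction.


Outcome values over d=0..6: [2, 3, 0, 0, -3, 4, -2]
Σy = 4, Σy² = 42, M = 7
μ = 4/7 = 4/7,  σ² = 42/7 − (4/7)² = 278/49
E[S_7] = -3 + 7·(4/7) = 1

1


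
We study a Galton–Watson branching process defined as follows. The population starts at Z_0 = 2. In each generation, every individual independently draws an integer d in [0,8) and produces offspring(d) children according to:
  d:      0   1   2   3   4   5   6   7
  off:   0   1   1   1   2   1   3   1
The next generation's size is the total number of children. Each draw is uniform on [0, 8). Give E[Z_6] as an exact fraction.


Outcome values over d=0..7: [0, 1, 1, 1, 2, 1, 3, 1]
Σy = 10, Σy² = 18, M = 8
μ = 10/8 = 5/4,  σ² = 18/8 − (5/4)² = 11/16
E[Z_0] = 2
E[Z_1] = 5/4·E[Z_0] = 5/2
E[Z_2] = 5/4·E[Z_1] = 25/8
E[Z_3] = 5/4·E[Z_2] = 125/32
E[Z_4] = 5/4·E[Z_3] = 625/128
E[Z_5] = 5/4·E[Z_4] = 3125/512
E[Z_6] = 5/4·E[Z_5] = 15625/2048

15625/2048


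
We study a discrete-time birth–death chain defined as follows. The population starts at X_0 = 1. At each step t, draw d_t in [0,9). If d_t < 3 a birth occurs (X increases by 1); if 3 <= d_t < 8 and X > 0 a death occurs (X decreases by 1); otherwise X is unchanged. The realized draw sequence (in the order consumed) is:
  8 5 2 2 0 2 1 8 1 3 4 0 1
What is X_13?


6

t=0: X=1, d=8 → hold, X_1=1
t=1: X=1, d=5 → death, X_2=0
t=2: X=0, d=2 → birth, X_3=1
t=3: X=1, d=2 → birth, X_4=2
t=4: X=2, d=0 → birth, X_5=3
t=5: X=3, d=2 → birth, X_6=4
t=6: X=4, d=1 → birth, X_7=5
t=7: X=5, d=8 → hold, X_8=5
t=8: X=5, d=1 → birth, X_9=6
t=9: X=6, d=3 → death, X_10=5
t=10: X=5, d=4 → death, X_11=4
t=11: X=4, d=0 → birth, X_12=5
t=12: X=5, d=1 → birth, X_13=6


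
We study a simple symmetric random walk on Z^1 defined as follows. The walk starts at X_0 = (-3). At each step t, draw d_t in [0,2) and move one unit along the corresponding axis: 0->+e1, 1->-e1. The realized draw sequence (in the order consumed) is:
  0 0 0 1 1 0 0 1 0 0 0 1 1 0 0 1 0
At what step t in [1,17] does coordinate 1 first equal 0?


t=0: X=(-3), d=0 → +e1, X_1=(-2)
t=1: X=(-2), d=0 → +e1, X_2=(-1)
t=2: X=(-1), d=0 → +e1, X_3=(0)
t=3: X=(0), d=1 → -e1, X_4=(-1)
t=4: X=(-1), d=1 → -e1, X_5=(-2)
t=5: X=(-2), d=0 → +e1, X_6=(-1)
t=6: X=(-1), d=0 → +e1, X_7=(0)
t=7: X=(0), d=1 → -e1, X_8=(-1)
t=8: X=(-1), d=0 → +e1, X_9=(0)
t=9: X=(0), d=0 → +e1, X_10=(1)
t=10: X=(1), d=0 → +e1, X_11=(2)
t=11: X=(2), d=1 → -e1, X_12=(1)
t=12: X=(1), d=1 → -e1, X_13=(0)
t=13: X=(0), d=0 → +e1, X_14=(1)
t=14: X=(1), d=0 → +e1, X_15=(2)
t=15: X=(2), d=1 → -e1, X_16=(1)
t=16: X=(1), d=0 → +e1, X_17=(2)

3


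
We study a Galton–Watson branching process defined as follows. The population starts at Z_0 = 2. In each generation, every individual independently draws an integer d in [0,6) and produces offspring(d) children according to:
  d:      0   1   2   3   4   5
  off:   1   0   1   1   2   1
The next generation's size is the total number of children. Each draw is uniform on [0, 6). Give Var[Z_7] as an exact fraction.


14/3

Outcome values over d=0..5: [1, 0, 1, 1, 2, 1]
Σy = 6, Σy² = 8, M = 6
μ = 6/6 = 1,  σ² = 8/6 − (1)² = 1/3
V_0 = 0, E_0 = 2
V_1 = 1/3·E_0 + (1)²·V_0 = 2/3;  E_1 = 2
V_2 = 1/3·E_1 + (1)²·V_1 = 4/3;  E_2 = 2
V_3 = 1/3·E_2 + (1)²·V_2 = 2;  E_3 = 2
V_4 = 1/3·E_3 + (1)²·V_3 = 8/3;  E_4 = 2
V_5 = 1/3·E_4 + (1)²·V_4 = 10/3;  E_5 = 2
V_6 = 1/3·E_5 + (1)²·V_5 = 4;  E_6 = 2
V_7 = 1/3·E_6 + (1)²·V_6 = 14/3;  E_7 = 2


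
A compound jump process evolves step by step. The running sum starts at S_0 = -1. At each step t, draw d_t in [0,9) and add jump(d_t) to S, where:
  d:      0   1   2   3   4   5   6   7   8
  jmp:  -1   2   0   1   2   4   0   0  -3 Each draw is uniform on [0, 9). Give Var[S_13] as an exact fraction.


Outcome values over d=0..8: [-1, 2, 0, 1, 2, 4, 0, 0, -3]
Σy = 5, Σy² = 35, M = 9
μ = 5/9 = 5/9,  σ² = 35/9 − (5/9)² = 290/81
Independent increments: Var[S_13] = 13·σ² = 13·(290/81) = 3770/81

3770/81


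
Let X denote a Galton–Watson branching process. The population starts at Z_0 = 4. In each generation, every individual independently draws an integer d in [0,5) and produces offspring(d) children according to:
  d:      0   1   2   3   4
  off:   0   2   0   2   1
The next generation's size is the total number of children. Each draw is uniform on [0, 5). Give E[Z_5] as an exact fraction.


4

Outcome values over d=0..4: [0, 2, 0, 2, 1]
Σy = 5, Σy² = 9, M = 5
μ = 5/5 = 1,  σ² = 9/5 − (1)² = 4/5
E[Z_0] = 4
E[Z_1] = 1·E[Z_0] = 4
E[Z_2] = 1·E[Z_1] = 4
E[Z_3] = 1·E[Z_2] = 4
E[Z_4] = 1·E[Z_3] = 4
E[Z_5] = 1·E[Z_4] = 4


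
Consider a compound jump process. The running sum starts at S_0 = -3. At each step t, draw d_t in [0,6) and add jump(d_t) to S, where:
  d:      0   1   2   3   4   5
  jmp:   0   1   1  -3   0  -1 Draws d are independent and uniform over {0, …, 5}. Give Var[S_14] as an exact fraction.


Outcome values over d=0..5: [0, 1, 1, -3, 0, -1]
Σy = -2, Σy² = 12, M = 6
μ = -2/6 = -1/3,  σ² = 12/6 − (-1/3)² = 17/9
Independent increments: Var[S_14] = 14·σ² = 14·(17/9) = 238/9

238/9


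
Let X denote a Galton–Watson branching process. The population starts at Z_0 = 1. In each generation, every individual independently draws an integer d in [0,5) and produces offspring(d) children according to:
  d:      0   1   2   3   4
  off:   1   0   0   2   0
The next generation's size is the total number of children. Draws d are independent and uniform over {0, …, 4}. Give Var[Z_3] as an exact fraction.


7056/15625

Outcome values over d=0..4: [1, 0, 0, 2, 0]
Σy = 3, Σy² = 5, M = 5
μ = 3/5 = 3/5,  σ² = 5/5 − (3/5)² = 16/25
V_0 = 0, E_0 = 1
V_1 = 16/25·E_0 + (3/5)²·V_0 = 16/25;  E_1 = 3/5
V_2 = 16/25·E_1 + (3/5)²·V_1 = 384/625;  E_2 = 9/25
V_3 = 16/25·E_2 + (3/5)²·V_2 = 7056/15625;  E_3 = 27/125


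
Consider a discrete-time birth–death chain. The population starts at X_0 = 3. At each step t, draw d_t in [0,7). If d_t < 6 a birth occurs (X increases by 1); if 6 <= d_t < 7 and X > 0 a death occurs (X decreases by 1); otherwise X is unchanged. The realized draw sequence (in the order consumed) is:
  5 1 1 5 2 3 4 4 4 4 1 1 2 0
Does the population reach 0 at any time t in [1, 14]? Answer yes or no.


t=0: X=3, d=5 → birth, X_1=4
t=1: X=4, d=1 → birth, X_2=5
t=2: X=5, d=1 → birth, X_3=6
t=3: X=6, d=5 → birth, X_4=7
t=4: X=7, d=2 → birth, X_5=8
t=5: X=8, d=3 → birth, X_6=9
t=6: X=9, d=4 → birth, X_7=10
t=7: X=10, d=4 → birth, X_8=11
t=8: X=11, d=4 → birth, X_9=12
t=9: X=12, d=4 → birth, X_10=13
t=10: X=13, d=1 → birth, X_11=14
t=11: X=14, d=1 → birth, X_12=15
t=12: X=15, d=2 → birth, X_13=16
t=13: X=16, d=0 → birth, X_14=17

no


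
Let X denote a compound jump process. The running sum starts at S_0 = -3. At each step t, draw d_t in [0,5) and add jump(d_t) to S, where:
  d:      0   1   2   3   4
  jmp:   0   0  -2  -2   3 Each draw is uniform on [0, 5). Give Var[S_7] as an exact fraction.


588/25

Outcome values over d=0..4: [0, 0, -2, -2, 3]
Σy = -1, Σy² = 17, M = 5
μ = -1/5 = -1/5,  σ² = 17/5 − (-1/5)² = 84/25
Independent increments: Var[S_7] = 7·σ² = 7·(84/25) = 588/25


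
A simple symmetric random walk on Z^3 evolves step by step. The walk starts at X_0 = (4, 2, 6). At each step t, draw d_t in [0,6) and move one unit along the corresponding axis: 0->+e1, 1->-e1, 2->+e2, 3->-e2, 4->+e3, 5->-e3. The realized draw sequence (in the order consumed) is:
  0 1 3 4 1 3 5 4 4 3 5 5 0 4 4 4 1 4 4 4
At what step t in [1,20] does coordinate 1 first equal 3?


t=0: X=(4, 2, 6), d=0 → +e1, X_1=(5, 2, 6)
t=1: X=(5, 2, 6), d=1 → -e1, X_2=(4, 2, 6)
t=2: X=(4, 2, 6), d=3 → -e2, X_3=(4, 1, 6)
t=3: X=(4, 1, 6), d=4 → +e3, X_4=(4, 1, 7)
t=4: X=(4, 1, 7), d=1 → -e1, X_5=(3, 1, 7)
t=5: X=(3, 1, 7), d=3 → -e2, X_6=(3, 0, 7)
t=6: X=(3, 0, 7), d=5 → -e3, X_7=(3, 0, 6)
t=7: X=(3, 0, 6), d=4 → +e3, X_8=(3, 0, 7)
t=8: X=(3, 0, 7), d=4 → +e3, X_9=(3, 0, 8)
t=9: X=(3, 0, 8), d=3 → -e2, X_10=(3, -1, 8)
t=10: X=(3, -1, 8), d=5 → -e3, X_11=(3, -1, 7)
t=11: X=(3, -1, 7), d=5 → -e3, X_12=(3, -1, 6)
t=12: X=(3, -1, 6), d=0 → +e1, X_13=(4, -1, 6)
t=13: X=(4, -1, 6), d=4 → +e3, X_14=(4, -1, 7)
t=14: X=(4, -1, 7), d=4 → +e3, X_15=(4, -1, 8)
t=15: X=(4, -1, 8), d=4 → +e3, X_16=(4, -1, 9)
t=16: X=(4, -1, 9), d=1 → -e1, X_17=(3, -1, 9)
t=17: X=(3, -1, 9), d=4 → +e3, X_18=(3, -1, 10)
t=18: X=(3, -1, 10), d=4 → +e3, X_19=(3, -1, 11)
t=19: X=(3, -1, 11), d=4 → +e3, X_20=(3, -1, 12)

5


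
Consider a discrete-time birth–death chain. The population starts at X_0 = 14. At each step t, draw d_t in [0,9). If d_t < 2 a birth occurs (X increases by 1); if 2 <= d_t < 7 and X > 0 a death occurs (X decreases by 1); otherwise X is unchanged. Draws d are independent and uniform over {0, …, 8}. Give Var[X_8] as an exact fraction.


16/3

X can drop by at most 1 per step and X_0 = 14 > T = 8, so X_t >= 14 − t >= 6 > 0 for every t <= 8: the floor at 0 (the 'and X > 0' condition) never binds. Hence X_8 = X_0 + Σ_{t<8} Y_t with i.i.d. increments Y_t = y(d_t) ∈ {+1, −1, 0}.
Outcome values over d=0..8: [1, 1, -1, -1, -1, -1, -1, 0, 0]
Σy = -3, Σy² = 7, M = 9
μ = -3/9 = -1/3,  σ² = 7/9 − (-1/3)² = 2/3
Independent increments: Var[X_8] = 8·σ² = 8·(2/3) = 16/3


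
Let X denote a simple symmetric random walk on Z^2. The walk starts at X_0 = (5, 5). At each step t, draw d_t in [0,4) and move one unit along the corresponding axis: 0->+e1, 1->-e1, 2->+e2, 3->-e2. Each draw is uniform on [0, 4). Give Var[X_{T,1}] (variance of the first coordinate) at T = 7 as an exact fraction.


Outcome values over d=0..3: [1, -1, 0, 0]
Σy = 0, Σy² = 2, M = 4
μ = 0/4 = 0,  σ² = 2/4 − (0)² = 1/2
Independent increments: Var[X_7] = 7·σ² = 7·(1/2) = 7/2

7/2


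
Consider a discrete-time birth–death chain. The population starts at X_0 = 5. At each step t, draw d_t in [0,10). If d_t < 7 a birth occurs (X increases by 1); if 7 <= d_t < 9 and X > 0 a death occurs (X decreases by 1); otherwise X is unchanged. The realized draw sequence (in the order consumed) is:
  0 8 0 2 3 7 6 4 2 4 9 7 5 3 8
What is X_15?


t=0: X=5, d=0 → birth, X_1=6
t=1: X=6, d=8 → death, X_2=5
t=2: X=5, d=0 → birth, X_3=6
t=3: X=6, d=2 → birth, X_4=7
t=4: X=7, d=3 → birth, X_5=8
t=5: X=8, d=7 → death, X_6=7
t=6: X=7, d=6 → birth, X_7=8
t=7: X=8, d=4 → birth, X_8=9
t=8: X=9, d=2 → birth, X_9=10
t=9: X=10, d=4 → birth, X_10=11
t=10: X=11, d=9 → hold, X_11=11
t=11: X=11, d=7 → death, X_12=10
t=12: X=10, d=5 → birth, X_13=11
t=13: X=11, d=3 → birth, X_14=12
t=14: X=12, d=8 → death, X_15=11

11


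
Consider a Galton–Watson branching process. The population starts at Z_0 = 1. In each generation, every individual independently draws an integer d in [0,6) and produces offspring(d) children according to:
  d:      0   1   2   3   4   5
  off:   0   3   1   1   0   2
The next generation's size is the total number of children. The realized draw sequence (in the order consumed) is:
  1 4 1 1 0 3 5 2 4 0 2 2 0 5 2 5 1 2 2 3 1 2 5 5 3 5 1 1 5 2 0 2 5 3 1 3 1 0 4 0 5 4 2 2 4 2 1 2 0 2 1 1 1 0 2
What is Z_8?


gen 0: Z_0=1, draws=[1], offspring=[3], Z_1=3
gen 1: Z_1=3, draws=[4, 1, 1], offspring=[0, 3, 3], Z_2=6
gen 2: Z_2=6, draws=[0, 3, 5, 2, 4, 0], offspring=[0, 1, 2, 1, 0, 0], Z_3=4
gen 3: Z_3=4, draws=[2, 2, 0, 5], offspring=[1, 1, 0, 2], Z_4=4
gen 4: Z_4=4, draws=[2, 5, 1, 2], offspring=[1, 2, 3, 1], Z_5=7
gen 5: Z_5=7, draws=[2, 3, 1, 2, 5, 5, 3], offspring=[1, 1, 3, 1, 2, 2, 1], Z_6=11
gen 6: Z_6=11, draws=[5, 1, 1, 5, 2, 0, 2, 5, 3, 1, 3], offspring=[2, 3, 3, 2, 1, 0, 1, 2, 1, 3, 1], Z_7=19
gen 7: Z_7=19, draws=[1, 0, 4, 0, 5, 4, 2, 2, 4, 2, 1, 2, 0, 2, 1, 1, 1, 0, 2], offspring=[3, 0, 0, 0, 2, 0, 1, 1, 0, 1, 3, 1, 0, 1, 3, 3, 3, 0, 1], Z_8=23

23


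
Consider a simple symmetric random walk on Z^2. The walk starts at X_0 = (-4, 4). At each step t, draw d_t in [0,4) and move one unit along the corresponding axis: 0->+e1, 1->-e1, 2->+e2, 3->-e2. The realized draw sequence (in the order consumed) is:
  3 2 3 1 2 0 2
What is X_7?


(-4, 5)

t=0: X=(-4, 4), d=3 → -e2, X_1=(-4, 3)
t=1: X=(-4, 3), d=2 → +e2, X_2=(-4, 4)
t=2: X=(-4, 4), d=3 → -e2, X_3=(-4, 3)
t=3: X=(-4, 3), d=1 → -e1, X_4=(-5, 3)
t=4: X=(-5, 3), d=2 → +e2, X_5=(-5, 4)
t=5: X=(-5, 4), d=0 → +e1, X_6=(-4, 4)
t=6: X=(-4, 4), d=2 → +e2, X_7=(-4, 5)


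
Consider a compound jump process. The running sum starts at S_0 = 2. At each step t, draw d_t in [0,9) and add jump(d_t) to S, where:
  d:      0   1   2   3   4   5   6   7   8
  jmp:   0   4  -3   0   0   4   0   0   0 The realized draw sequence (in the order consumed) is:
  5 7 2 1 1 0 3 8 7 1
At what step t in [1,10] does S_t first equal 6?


1

t=0: S=2, d=5, jump=4, S_1=6
t=1: S=6, d=7, jump=0, S_2=6
t=2: S=6, d=2, jump=-3, S_3=3
t=3: S=3, d=1, jump=4, S_4=7
t=4: S=7, d=1, jump=4, S_5=11
t=5: S=11, d=0, jump=0, S_6=11
t=6: S=11, d=3, jump=0, S_7=11
t=7: S=11, d=8, jump=0, S_8=11
t=8: S=11, d=7, jump=0, S_9=11
t=9: S=11, d=1, jump=4, S_10=15


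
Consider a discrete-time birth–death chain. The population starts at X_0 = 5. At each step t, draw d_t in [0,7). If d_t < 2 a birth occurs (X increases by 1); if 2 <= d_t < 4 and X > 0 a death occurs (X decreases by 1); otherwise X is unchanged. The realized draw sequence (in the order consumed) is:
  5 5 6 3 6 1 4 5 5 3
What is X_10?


4

t=0: X=5, d=5 → hold, X_1=5
t=1: X=5, d=5 → hold, X_2=5
t=2: X=5, d=6 → hold, X_3=5
t=3: X=5, d=3 → death, X_4=4
t=4: X=4, d=6 → hold, X_5=4
t=5: X=4, d=1 → birth, X_6=5
t=6: X=5, d=4 → hold, X_7=5
t=7: X=5, d=5 → hold, X_8=5
t=8: X=5, d=5 → hold, X_9=5
t=9: X=5, d=3 → death, X_10=4


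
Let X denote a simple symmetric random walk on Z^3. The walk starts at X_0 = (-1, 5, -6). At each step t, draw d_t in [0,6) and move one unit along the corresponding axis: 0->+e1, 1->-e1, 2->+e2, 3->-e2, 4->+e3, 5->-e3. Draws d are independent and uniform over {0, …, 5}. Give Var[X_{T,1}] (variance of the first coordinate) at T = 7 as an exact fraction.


Outcome values over d=0..5: [1, -1, 0, 0, 0, 0]
Σy = 0, Σy² = 2, M = 6
μ = 0/6 = 0,  σ² = 2/6 − (0)² = 1/3
Independent increments: Var[X_7] = 7·σ² = 7·(1/3) = 7/3

7/3


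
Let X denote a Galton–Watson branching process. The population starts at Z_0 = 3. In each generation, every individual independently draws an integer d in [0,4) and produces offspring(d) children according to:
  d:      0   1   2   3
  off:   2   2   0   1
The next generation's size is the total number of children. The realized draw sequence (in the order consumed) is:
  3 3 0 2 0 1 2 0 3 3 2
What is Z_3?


gen 0: Z_0=3, draws=[3, 3, 0], offspring=[1, 1, 2], Z_1=4
gen 1: Z_1=4, draws=[2, 0, 1, 2], offspring=[0, 2, 2, 0], Z_2=4
gen 2: Z_2=4, draws=[0, 3, 3, 2], offspring=[2, 1, 1, 0], Z_3=4

4


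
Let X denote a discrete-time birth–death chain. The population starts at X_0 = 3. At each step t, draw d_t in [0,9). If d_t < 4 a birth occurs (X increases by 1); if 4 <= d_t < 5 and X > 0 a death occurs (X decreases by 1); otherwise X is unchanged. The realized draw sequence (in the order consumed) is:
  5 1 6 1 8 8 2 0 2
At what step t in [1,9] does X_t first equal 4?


2

t=0: X=3, d=5 → hold, X_1=3
t=1: X=3, d=1 → birth, X_2=4
t=2: X=4, d=6 → hold, X_3=4
t=3: X=4, d=1 → birth, X_4=5
t=4: X=5, d=8 → hold, X_5=5
t=5: X=5, d=8 → hold, X_6=5
t=6: X=5, d=2 → birth, X_7=6
t=7: X=6, d=0 → birth, X_8=7
t=8: X=7, d=2 → birth, X_9=8


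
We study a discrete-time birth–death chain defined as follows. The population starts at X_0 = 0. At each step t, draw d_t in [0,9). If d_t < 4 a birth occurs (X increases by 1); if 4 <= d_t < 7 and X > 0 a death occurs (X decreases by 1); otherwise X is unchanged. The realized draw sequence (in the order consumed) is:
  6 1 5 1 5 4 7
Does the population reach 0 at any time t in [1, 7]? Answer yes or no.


yes

t=0: X=0, d=6 → hold, X_1=0
t=1: X=0, d=1 → birth, X_2=1
t=2: X=1, d=5 → death, X_3=0
t=3: X=0, d=1 → birth, X_4=1
t=4: X=1, d=5 → death, X_5=0
t=5: X=0, d=4 → hold, X_6=0
t=6: X=0, d=7 → hold, X_7=0


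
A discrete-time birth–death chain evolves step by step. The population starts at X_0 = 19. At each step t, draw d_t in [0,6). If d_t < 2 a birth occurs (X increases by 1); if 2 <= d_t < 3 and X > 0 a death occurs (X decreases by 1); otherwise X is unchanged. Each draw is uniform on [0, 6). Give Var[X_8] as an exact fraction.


34/9

X can drop by at most 1 per step and X_0 = 19 > T = 8, so X_t >= 19 − t >= 11 > 0 for every t <= 8: the floor at 0 (the 'and X > 0' condition) never binds. Hence X_8 = X_0 + Σ_{t<8} Y_t with i.i.d. increments Y_t = y(d_t) ∈ {+1, −1, 0}.
Outcome values over d=0..5: [1, 1, -1, 0, 0, 0]
Σy = 1, Σy² = 3, M = 6
μ = 1/6 = 1/6,  σ² = 3/6 − (1/6)² = 17/36
Independent increments: Var[X_8] = 8·σ² = 8·(17/36) = 34/9


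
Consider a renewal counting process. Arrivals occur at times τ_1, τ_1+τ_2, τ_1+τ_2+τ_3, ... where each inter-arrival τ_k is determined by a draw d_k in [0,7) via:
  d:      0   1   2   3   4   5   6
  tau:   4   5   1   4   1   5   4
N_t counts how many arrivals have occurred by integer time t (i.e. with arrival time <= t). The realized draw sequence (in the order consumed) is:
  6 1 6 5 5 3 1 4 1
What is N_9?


draw d_1=6: τ_1=4, arrival time A_1=4
draw d_2=1: τ_2=5, arrival time A_2=9
draw d_3=6: τ_3=4, arrival time A_3=13
draw d_4=5: τ_4=5, arrival time A_4=18
draw d_5=5: τ_5=5, arrival time A_5=23
draw d_6=3: τ_6=4, arrival time A_6=27
draw d_7=1: τ_7=5, arrival time A_7=32
draw d_8=4: τ_8=1, arrival time A_8=33
draw d_9=1: τ_9=5, arrival time A_9=38
N_t over t=0..9: 0:0 1:0 2:0 3:0 4:1 5:1 6:1 7:1 8:1 9:2

2


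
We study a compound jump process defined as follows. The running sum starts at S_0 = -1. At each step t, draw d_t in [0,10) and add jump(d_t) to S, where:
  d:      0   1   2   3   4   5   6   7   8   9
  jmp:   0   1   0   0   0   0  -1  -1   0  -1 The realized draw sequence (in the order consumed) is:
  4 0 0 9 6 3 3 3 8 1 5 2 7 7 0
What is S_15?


t=0: S=-1, d=4, jump=0, S_1=-1
t=1: S=-1, d=0, jump=0, S_2=-1
t=2: S=-1, d=0, jump=0, S_3=-1
t=3: S=-1, d=9, jump=-1, S_4=-2
t=4: S=-2, d=6, jump=-1, S_5=-3
t=5: S=-3, d=3, jump=0, S_6=-3
t=6: S=-3, d=3, jump=0, S_7=-3
t=7: S=-3, d=3, jump=0, S_8=-3
t=8: S=-3, d=8, jump=0, S_9=-3
t=9: S=-3, d=1, jump=1, S_10=-2
t=10: S=-2, d=5, jump=0, S_11=-2
t=11: S=-2, d=2, jump=0, S_12=-2
t=12: S=-2, d=7, jump=-1, S_13=-3
t=13: S=-3, d=7, jump=-1, S_14=-4
t=14: S=-4, d=0, jump=0, S_15=-4

-4


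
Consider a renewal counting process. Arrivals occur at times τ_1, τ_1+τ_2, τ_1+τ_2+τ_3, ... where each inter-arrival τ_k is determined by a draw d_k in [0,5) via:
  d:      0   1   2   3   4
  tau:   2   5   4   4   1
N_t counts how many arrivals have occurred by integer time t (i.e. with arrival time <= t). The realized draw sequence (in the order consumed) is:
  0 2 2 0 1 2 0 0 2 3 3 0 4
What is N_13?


4

draw d_1=0: τ_1=2, arrival time A_1=2
draw d_2=2: τ_2=4, arrival time A_2=6
draw d_3=2: τ_3=4, arrival time A_3=10
draw d_4=0: τ_4=2, arrival time A_4=12
draw d_5=1: τ_5=5, arrival time A_5=17
draw d_6=2: τ_6=4, arrival time A_6=21
draw d_7=0: τ_7=2, arrival time A_7=23
draw d_8=0: τ_8=2, arrival time A_8=25
draw d_9=2: τ_9=4, arrival time A_9=29
draw d_10=3: τ_10=4, arrival time A_10=33
draw d_11=3: τ_11=4, arrival time A_11=37
draw d_12=0: τ_12=2, arrival time A_12=39
draw d_13=4: τ_13=1, arrival time A_13=40
N_t over t=0..13: 0:0 1:0 2:1 3:1 4:1 5:1 6:2 7:2 8:2 9:2 10:3 11:3 12:4 13:4


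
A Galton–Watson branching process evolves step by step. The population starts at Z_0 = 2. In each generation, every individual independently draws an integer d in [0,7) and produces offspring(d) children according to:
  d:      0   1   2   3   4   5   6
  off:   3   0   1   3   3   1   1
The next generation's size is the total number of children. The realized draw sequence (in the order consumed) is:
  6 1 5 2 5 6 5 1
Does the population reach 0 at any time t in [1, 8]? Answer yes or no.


gen 0: Z_0=2, draws=[6, 1], offspring=[1, 0], Z_1=1
gen 1: Z_1=1, draws=[5], offspring=[1], Z_2=1
gen 2: Z_2=1, draws=[2], offspring=[1], Z_3=1
gen 3: Z_3=1, draws=[5], offspring=[1], Z_4=1
gen 4: Z_4=1, draws=[6], offspring=[1], Z_5=1
gen 5: Z_5=1, draws=[5], offspring=[1], Z_6=1
gen 6: Z_6=1, draws=[1], offspring=[0], Z_7=0
gen 7: Z_7=0, draws=[], offspring=[], Z_8=0

yes


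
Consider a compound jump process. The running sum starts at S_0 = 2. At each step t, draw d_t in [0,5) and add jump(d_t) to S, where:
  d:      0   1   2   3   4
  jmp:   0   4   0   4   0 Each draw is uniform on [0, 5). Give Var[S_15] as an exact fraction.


288/5

Outcome values over d=0..4: [0, 4, 0, 4, 0]
Σy = 8, Σy² = 32, M = 5
μ = 8/5 = 8/5,  σ² = 32/5 − (8/5)² = 96/25
Independent increments: Var[S_15] = 15·σ² = 15·(96/25) = 288/5


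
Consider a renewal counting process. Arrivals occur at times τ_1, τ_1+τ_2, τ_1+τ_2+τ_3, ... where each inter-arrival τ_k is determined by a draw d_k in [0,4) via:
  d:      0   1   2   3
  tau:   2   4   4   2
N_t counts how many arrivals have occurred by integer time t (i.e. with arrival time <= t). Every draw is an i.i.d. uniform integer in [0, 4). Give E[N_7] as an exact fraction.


Inter-arrival values over d=0..3: [2, 4, 4, 2]
Each d has probability 1/4, so the pmf of τ is: f(2) = 1/2, f(4) = 1/2
Renewal equation for m(n) = E[N_n]: condition on τ_1 = k (if k <= n, one arrival plus a fresh copy on the remaining n−k steps): m(n) = F(n) + Σ_{k<=n} f(k)·m(n−k), where F(n) = P(τ <= n) and m(0) = 0
m(1) = F(1) = 0
m(2) = F(2) = 1/2
m(3) = F(3) = 1/2
m(4) = F(4) + f(2)·m(2) = 1 + 1/2·1/2 = 5/4
m(5) = F(5) + f(2)·m(3) = 1 + 1/2·1/2 = 5/4
m(6) = F(6) + f(2)·m(4) + f(4)·m(2) = 1 + 1/2·5/4 + 1/2·1/2 = 15/8
m(7) = F(7) + f(2)·m(5) + f(4)·m(3) = 1 + 1/2·5/4 + 1/2·1/2 = 15/8
E[N_7] = m(7) = 15/8

15/8


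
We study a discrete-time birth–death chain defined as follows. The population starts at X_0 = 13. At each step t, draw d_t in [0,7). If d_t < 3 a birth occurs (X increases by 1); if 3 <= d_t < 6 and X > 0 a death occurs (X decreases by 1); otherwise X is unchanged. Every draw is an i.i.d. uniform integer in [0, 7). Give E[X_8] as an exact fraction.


X can drop by at most 1 per step and X_0 = 13 > T = 8, so X_t >= 13 − t >= 5 > 0 for every t <= 8: the floor at 0 (the 'and X > 0' condition) never binds. Hence X_8 = X_0 + Σ_{t<8} Y_t with i.i.d. increments Y_t = y(d_t) ∈ {+1, −1, 0}.
Outcome values over d=0..6: [1, 1, 1, -1, -1, -1, 0]
Σy = 0, Σy² = 6, M = 7
μ = 0/7 = 0,  σ² = 6/7 − (0)² = 6/7
E[X_8] = 13 + 8·(0) = 13

13


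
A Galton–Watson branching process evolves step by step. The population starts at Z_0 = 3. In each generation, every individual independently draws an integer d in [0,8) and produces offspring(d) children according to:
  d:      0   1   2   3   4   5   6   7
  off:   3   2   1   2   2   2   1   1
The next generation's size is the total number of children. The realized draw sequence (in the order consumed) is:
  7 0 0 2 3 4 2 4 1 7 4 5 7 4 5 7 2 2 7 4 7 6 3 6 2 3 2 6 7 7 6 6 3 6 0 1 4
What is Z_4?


23

gen 0: Z_0=3, draws=[7, 0, 0], offspring=[1, 3, 3], Z_1=7
gen 1: Z_1=7, draws=[2, 3, 4, 2, 4, 1, 7], offspring=[1, 2, 2, 1, 2, 2, 1], Z_2=11
gen 2: Z_2=11, draws=[4, 5, 7, 4, 5, 7, 2, 2, 7, 4, 7], offspring=[2, 2, 1, 2, 2, 1, 1, 1, 1, 2, 1], Z_3=16
gen 3: Z_3=16, draws=[6, 3, 6, 2, 3, 2, 6, 7, 7, 6, 6, 3, 6, 0, 1, 4], offspring=[1, 2, 1, 1, 2, 1, 1, 1, 1, 1, 1, 2, 1, 3, 2, 2], Z_4=23


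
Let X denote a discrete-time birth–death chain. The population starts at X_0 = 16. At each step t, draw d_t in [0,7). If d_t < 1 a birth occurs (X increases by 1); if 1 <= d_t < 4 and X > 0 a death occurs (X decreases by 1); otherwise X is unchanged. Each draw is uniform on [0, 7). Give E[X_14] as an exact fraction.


X can drop by at most 1 per step and X_0 = 16 > T = 14, so X_t >= 16 − t >= 2 > 0 for every t <= 14: the floor at 0 (the 'and X > 0' condition) never binds. Hence X_14 = X_0 + Σ_{t<14} Y_t with i.i.d. increments Y_t = y(d_t) ∈ {+1, −1, 0}.
Outcome values over d=0..6: [1, -1, -1, -1, 0, 0, 0]
Σy = -2, Σy² = 4, M = 7
μ = -2/7 = -2/7,  σ² = 4/7 − (-2/7)² = 24/49
E[X_14] = 16 + 14·(-2/7) = 12

12


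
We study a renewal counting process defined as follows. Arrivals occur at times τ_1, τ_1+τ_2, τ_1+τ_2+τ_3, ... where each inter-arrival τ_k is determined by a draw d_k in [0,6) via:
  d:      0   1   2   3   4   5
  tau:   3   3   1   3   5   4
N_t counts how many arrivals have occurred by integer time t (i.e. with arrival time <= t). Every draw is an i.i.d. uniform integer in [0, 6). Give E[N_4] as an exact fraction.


Inter-arrival values over d=0..5: [3, 3, 1, 3, 5, 4]
Each d has probability 1/6, so the pmf of τ is: f(1) = 1/6, f(3) = 1/2, f(4) = 1/6, f(5) = 1/6
Renewal equation for m(n) = E[N_n]: condition on τ_1 = k (if k <= n, one arrival plus a fresh copy on the remaining n−k steps): m(n) = F(n) + Σ_{k<=n} f(k)·m(n−k), where F(n) = P(τ <= n) and m(0) = 0
m(1) = F(1) = 1/6
m(2) = F(2) + f(1)·m(1) = 1/6 + 1/6·1/6 = 7/36
m(3) = F(3) + f(1)·m(2) = 2/3 + 1/6·7/36 = 151/216
m(4) = F(4) + f(1)·m(3) + f(3)·m(1) = 5/6 + 1/6·151/216 + 1/2·1/6 = 1339/1296
E[N_4] = m(4) = 1339/1296

1339/1296


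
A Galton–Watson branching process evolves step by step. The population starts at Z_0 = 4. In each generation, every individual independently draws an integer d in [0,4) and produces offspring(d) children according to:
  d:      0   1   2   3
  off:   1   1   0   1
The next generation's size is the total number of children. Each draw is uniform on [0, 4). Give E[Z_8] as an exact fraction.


6561/16384

Outcome values over d=0..3: [1, 1, 0, 1]
Σy = 3, Σy² = 3, M = 4
μ = 3/4 = 3/4,  σ² = 3/4 − (3/4)² = 3/16
E[Z_0] = 4
E[Z_1] = 3/4·E[Z_0] = 3
E[Z_2] = 3/4·E[Z_1] = 9/4
E[Z_3] = 3/4·E[Z_2] = 27/16
E[Z_4] = 3/4·E[Z_3] = 81/64
E[Z_5] = 3/4·E[Z_4] = 243/256
E[Z_6] = 3/4·E[Z_5] = 729/1024
E[Z_7] = 3/4·E[Z_6] = 2187/4096
E[Z_8] = 3/4·E[Z_7] = 6561/16384


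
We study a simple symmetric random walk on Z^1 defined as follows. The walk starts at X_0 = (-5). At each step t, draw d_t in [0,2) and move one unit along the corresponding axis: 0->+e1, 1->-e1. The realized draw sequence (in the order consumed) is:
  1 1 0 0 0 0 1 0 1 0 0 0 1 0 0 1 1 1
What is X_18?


t=0: X=(-5), d=1 → -e1, X_1=(-6)
t=1: X=(-6), d=1 → -e1, X_2=(-7)
t=2: X=(-7), d=0 → +e1, X_3=(-6)
t=3: X=(-6), d=0 → +e1, X_4=(-5)
t=4: X=(-5), d=0 → +e1, X_5=(-4)
t=5: X=(-4), d=0 → +e1, X_6=(-3)
t=6: X=(-3), d=1 → -e1, X_7=(-4)
t=7: X=(-4), d=0 → +e1, X_8=(-3)
t=8: X=(-3), d=1 → -e1, X_9=(-4)
t=9: X=(-4), d=0 → +e1, X_10=(-3)
t=10: X=(-3), d=0 → +e1, X_11=(-2)
t=11: X=(-2), d=0 → +e1, X_12=(-1)
t=12: X=(-1), d=1 → -e1, X_13=(-2)
t=13: X=(-2), d=0 → +e1, X_14=(-1)
t=14: X=(-1), d=0 → +e1, X_15=(0)
t=15: X=(0), d=1 → -e1, X_16=(-1)
t=16: X=(-1), d=1 → -e1, X_17=(-2)
t=17: X=(-2), d=1 → -e1, X_18=(-3)

(-3)


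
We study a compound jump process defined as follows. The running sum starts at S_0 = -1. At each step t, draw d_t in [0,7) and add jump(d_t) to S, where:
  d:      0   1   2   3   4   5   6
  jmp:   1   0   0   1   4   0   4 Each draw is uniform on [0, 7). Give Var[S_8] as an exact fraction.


Outcome values over d=0..6: [1, 0, 0, 1, 4, 0, 4]
Σy = 10, Σy² = 34, M = 7
μ = 10/7 = 10/7,  σ² = 34/7 − (10/7)² = 138/49
Independent increments: Var[S_8] = 8·σ² = 8·(138/49) = 1104/49

1104/49


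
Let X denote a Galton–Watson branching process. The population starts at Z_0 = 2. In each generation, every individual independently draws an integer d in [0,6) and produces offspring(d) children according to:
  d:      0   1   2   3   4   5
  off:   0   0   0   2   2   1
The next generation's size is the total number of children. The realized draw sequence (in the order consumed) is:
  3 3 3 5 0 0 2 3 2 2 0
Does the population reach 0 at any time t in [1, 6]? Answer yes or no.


yes

gen 0: Z_0=2, draws=[3, 3], offspring=[2, 2], Z_1=4
gen 1: Z_1=4, draws=[3, 5, 0, 0], offspring=[2, 1, 0, 0], Z_2=3
gen 2: Z_2=3, draws=[2, 3, 2], offspring=[0, 2, 0], Z_3=2
gen 3: Z_3=2, draws=[2, 0], offspring=[0, 0], Z_4=0
gen 4: Z_4=0, draws=[], offspring=[], Z_5=0
gen 5: Z_5=0, draws=[], offspring=[], Z_6=0


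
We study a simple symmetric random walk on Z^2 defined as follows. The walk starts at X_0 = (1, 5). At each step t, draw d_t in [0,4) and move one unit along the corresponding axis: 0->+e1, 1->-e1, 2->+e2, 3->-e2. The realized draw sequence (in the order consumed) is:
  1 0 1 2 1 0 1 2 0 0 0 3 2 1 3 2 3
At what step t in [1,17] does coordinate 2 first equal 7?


8

t=0: X=(1, 5), d=1 → -e1, X_1=(0, 5)
t=1: X=(0, 5), d=0 → +e1, X_2=(1, 5)
t=2: X=(1, 5), d=1 → -e1, X_3=(0, 5)
t=3: X=(0, 5), d=2 → +e2, X_4=(0, 6)
t=4: X=(0, 6), d=1 → -e1, X_5=(-1, 6)
t=5: X=(-1, 6), d=0 → +e1, X_6=(0, 6)
t=6: X=(0, 6), d=1 → -e1, X_7=(-1, 6)
t=7: X=(-1, 6), d=2 → +e2, X_8=(-1, 7)
t=8: X=(-1, 7), d=0 → +e1, X_9=(0, 7)
t=9: X=(0, 7), d=0 → +e1, X_10=(1, 7)
t=10: X=(1, 7), d=0 → +e1, X_11=(2, 7)
t=11: X=(2, 7), d=3 → -e2, X_12=(2, 6)
t=12: X=(2, 6), d=2 → +e2, X_13=(2, 7)
t=13: X=(2, 7), d=1 → -e1, X_14=(1, 7)
t=14: X=(1, 7), d=3 → -e2, X_15=(1, 6)
t=15: X=(1, 6), d=2 → +e2, X_16=(1, 7)
t=16: X=(1, 7), d=3 → -e2, X_17=(1, 6)


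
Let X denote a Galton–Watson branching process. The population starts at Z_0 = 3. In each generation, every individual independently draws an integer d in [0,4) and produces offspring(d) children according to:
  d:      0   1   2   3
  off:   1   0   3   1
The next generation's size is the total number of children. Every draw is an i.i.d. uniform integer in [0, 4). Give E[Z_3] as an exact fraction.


375/64

Outcome values over d=0..3: [1, 0, 3, 1]
Σy = 5, Σy² = 11, M = 4
μ = 5/4 = 5/4,  σ² = 11/4 − (5/4)² = 19/16
E[Z_0] = 3
E[Z_1] = 5/4·E[Z_0] = 15/4
E[Z_2] = 5/4·E[Z_1] = 75/16
E[Z_3] = 5/4·E[Z_2] = 375/64


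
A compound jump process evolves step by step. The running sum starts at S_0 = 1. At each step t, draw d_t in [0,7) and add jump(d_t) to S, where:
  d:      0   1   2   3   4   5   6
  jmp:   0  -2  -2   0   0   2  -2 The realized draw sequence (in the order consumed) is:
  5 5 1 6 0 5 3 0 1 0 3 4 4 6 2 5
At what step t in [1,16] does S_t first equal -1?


14

t=0: S=1, d=5, jump=2, S_1=3
t=1: S=3, d=5, jump=2, S_2=5
t=2: S=5, d=1, jump=-2, S_3=3
t=3: S=3, d=6, jump=-2, S_4=1
t=4: S=1, d=0, jump=0, S_5=1
t=5: S=1, d=5, jump=2, S_6=3
t=6: S=3, d=3, jump=0, S_7=3
t=7: S=3, d=0, jump=0, S_8=3
t=8: S=3, d=1, jump=-2, S_9=1
t=9: S=1, d=0, jump=0, S_10=1
t=10: S=1, d=3, jump=0, S_11=1
t=11: S=1, d=4, jump=0, S_12=1
t=12: S=1, d=4, jump=0, S_13=1
t=13: S=1, d=6, jump=-2, S_14=-1
t=14: S=-1, d=2, jump=-2, S_15=-3
t=15: S=-3, d=5, jump=2, S_16=-1


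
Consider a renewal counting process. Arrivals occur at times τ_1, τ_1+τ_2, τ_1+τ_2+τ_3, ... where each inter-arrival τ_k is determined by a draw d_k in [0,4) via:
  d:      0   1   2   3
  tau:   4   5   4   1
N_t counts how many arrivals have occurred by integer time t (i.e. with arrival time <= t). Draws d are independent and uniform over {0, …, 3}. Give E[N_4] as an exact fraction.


Inter-arrival values over d=0..3: [4, 5, 4, 1]
Each d has probability 1/4, so the pmf of τ is: f(1) = 1/4, f(4) = 1/2, f(5) = 1/4
Renewal equation for m(n) = E[N_n]: condition on τ_1 = k (if k <= n, one arrival plus a fresh copy on the remaining n−k steps): m(n) = F(n) + Σ_{k<=n} f(k)·m(n−k), where F(n) = P(τ <= n) and m(0) = 0
m(1) = F(1) = 1/4
m(2) = F(2) + f(1)·m(1) = 1/4 + 1/4·1/4 = 5/16
m(3) = F(3) + f(1)·m(2) = 1/4 + 1/4·5/16 = 21/64
m(4) = F(4) + f(1)·m(3) = 3/4 + 1/4·21/64 = 213/256
E[N_4] = m(4) = 213/256

213/256


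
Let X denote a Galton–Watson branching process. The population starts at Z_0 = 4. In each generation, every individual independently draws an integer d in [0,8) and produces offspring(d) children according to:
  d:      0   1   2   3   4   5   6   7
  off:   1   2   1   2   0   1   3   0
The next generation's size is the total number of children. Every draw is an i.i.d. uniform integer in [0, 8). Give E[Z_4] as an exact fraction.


625/64

Outcome values over d=0..7: [1, 2, 1, 2, 0, 1, 3, 0]
Σy = 10, Σy² = 20, M = 8
μ = 10/8 = 5/4,  σ² = 20/8 − (5/4)² = 15/16
E[Z_0] = 4
E[Z_1] = 5/4·E[Z_0] = 5
E[Z_2] = 5/4·E[Z_1] = 25/4
E[Z_3] = 5/4·E[Z_2] = 125/16
E[Z_4] = 5/4·E[Z_3] = 625/64


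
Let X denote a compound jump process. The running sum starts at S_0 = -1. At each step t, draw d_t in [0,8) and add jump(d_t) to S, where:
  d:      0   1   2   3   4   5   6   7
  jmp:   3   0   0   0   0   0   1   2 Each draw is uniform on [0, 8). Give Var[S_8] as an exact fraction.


Outcome values over d=0..7: [3, 0, 0, 0, 0, 0, 1, 2]
Σy = 6, Σy² = 14, M = 8
μ = 6/8 = 3/4,  σ² = 14/8 − (3/4)² = 19/16
Independent increments: Var[S_8] = 8·σ² = 8·(19/16) = 19/2

19/2


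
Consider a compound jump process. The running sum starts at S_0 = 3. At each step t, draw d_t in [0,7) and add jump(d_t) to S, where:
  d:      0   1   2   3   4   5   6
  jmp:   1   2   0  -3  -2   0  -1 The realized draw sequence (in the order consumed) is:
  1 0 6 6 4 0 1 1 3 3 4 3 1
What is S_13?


t=0: S=3, d=1, jump=2, S_1=5
t=1: S=5, d=0, jump=1, S_2=6
t=2: S=6, d=6, jump=-1, S_3=5
t=3: S=5, d=6, jump=-1, S_4=4
t=4: S=4, d=4, jump=-2, S_5=2
t=5: S=2, d=0, jump=1, S_6=3
t=6: S=3, d=1, jump=2, S_7=5
t=7: S=5, d=1, jump=2, S_8=7
t=8: S=7, d=3, jump=-3, S_9=4
t=9: S=4, d=3, jump=-3, S_10=1
t=10: S=1, d=4, jump=-2, S_11=-1
t=11: S=-1, d=3, jump=-3, S_12=-4
t=12: S=-4, d=1, jump=2, S_13=-2

-2


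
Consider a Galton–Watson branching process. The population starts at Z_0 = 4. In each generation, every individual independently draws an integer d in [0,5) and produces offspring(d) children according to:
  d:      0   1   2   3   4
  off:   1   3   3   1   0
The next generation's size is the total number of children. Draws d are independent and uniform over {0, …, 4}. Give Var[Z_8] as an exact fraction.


Outcome values over d=0..4: [1, 3, 3, 1, 0]
Σy = 8, Σy² = 20, M = 5
μ = 8/5 = 8/5,  σ² = 20/5 − (8/5)² = 36/25
V_0 = 0, E_0 = 4
V_1 = 36/25·E_0 + (8/5)²·V_0 = 144/25;  E_1 = 32/5
V_2 = 36/25·E_1 + (8/5)²·V_1 = 14976/625;  E_2 = 256/25
V_3 = 36/25·E_2 + (8/5)²·V_2 = 1188864/15625;  E_3 = 2048/125
V_4 = 36/25·E_3 + (8/5)²·V_3 = 85303296/390625;  E_4 = 16384/625
V_5 = 36/25·E_4 + (8/5)²·V_4 = 5828050944/9765625;  E_5 = 131072/3125
V_6 = 36/25·E_5 + (8/5)²·V_5 = 387740860416/244140625;  E_6 = 1048576/15625
V_7 = 36/25·E_6 + (8/5)²·V_6 = 25405239066624/6103515625;  E_7 = 8388608/78125
V_8 = 36/25·E_7 + (8/5)²·V_7 = 1649528260263936/152587890625;  E_8 = 67108864/390625

1649528260263936/152587890625
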